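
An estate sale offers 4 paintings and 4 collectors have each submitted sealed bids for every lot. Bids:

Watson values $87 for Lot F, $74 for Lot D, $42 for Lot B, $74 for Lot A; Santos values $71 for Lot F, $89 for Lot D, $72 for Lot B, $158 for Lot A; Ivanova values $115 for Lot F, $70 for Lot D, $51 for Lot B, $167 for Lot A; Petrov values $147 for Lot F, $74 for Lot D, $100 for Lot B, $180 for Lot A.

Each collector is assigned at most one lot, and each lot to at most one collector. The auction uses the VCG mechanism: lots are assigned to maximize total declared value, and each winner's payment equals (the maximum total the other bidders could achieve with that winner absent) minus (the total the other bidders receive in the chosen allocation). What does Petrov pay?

Efficient allocation: Watson→Lot D ($74), Santos→Lot B ($72), Ivanova→Lot A ($167), Petrov→Lot F ($147); total welfare W = $460.
Petrov receives Lot F at value $147, so the others get W − 147 = $313.
Without Petrov: best allocation of the remaining 3 bidders over all 4 lots is Watson→Lot D ($74), Santos→Lot A ($158), Ivanova→Lot F ($115), total $347.
VCG payment = (others' best without Petrov) − (others' welfare with Petrov) = 347 − 313 = $34.

Petrov pays $34.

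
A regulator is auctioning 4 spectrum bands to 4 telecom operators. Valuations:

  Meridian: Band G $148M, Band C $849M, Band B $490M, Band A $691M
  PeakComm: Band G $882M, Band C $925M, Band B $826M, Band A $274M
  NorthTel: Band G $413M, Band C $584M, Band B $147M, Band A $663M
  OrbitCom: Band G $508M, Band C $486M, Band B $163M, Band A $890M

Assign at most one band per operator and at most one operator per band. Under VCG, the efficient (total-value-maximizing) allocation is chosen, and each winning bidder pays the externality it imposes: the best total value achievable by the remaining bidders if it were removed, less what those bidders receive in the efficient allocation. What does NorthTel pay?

Efficient allocation: Meridian→Band C ($849M), PeakComm→Band B ($826M), NorthTel→Band G ($413M), OrbitCom→Band A ($890M); total welfare W = $2978M.
NorthTel receives Band G at value $413M, so the others get W − 413 = $2565M.
Without NorthTel: best allocation of the remaining 3 bidders over all 4 bands is Meridian→Band C ($849M), PeakComm→Band G ($882M), OrbitCom→Band A ($890M), total $2621M.
VCG payment = (others' best without NorthTel) − (others' welfare with NorthTel) = 2621 − 2565 = $56M.

NorthTel pays $56M.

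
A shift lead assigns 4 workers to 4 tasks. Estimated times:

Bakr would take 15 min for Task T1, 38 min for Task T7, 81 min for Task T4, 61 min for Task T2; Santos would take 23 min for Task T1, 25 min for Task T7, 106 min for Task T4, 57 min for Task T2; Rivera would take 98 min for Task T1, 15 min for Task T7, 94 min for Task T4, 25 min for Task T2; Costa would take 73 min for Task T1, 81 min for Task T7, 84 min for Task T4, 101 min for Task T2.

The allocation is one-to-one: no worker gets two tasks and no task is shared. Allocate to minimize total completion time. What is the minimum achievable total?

This is the linear assignment problem.
Optimal: Bakr→Task T1 (15 min), Santos→Task T7 (25 min), Rivera→Task T2 (25 min), Costa→Task T4 (84 min) — total 15+25+25+84 = 149 min.
Min-entry greedy (repeatedly take the single cheapest remaining cell) gives 171 min, worse by 22.
Next-best assignment: Bakr→Task T7, Santos→Task T1, Rivera→Task T2, Costa→Task T4 = 170 min.

Min total: 149 min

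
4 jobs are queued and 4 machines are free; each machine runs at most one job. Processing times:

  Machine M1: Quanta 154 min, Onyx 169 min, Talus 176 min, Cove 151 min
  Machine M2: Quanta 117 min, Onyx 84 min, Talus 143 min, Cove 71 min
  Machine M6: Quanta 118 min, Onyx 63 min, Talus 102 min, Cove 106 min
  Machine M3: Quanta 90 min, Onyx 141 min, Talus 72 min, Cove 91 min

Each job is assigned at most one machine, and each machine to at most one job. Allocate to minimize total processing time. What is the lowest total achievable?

Optimal: Quanta→Machine M1 (154 min), Onyx→Machine M6 (63 min), Talus→Machine M3 (72 min), Cove→Machine M2 (71 min) — total 154+63+72+71 = 360 min.
Next-best assignment: Quanta→Machine M3, Onyx→Machine M6, Talus→Machine M1, Cove→Machine M2 = 400 min.
Swapping Cove↔Quanta (Cove→Machine M1 151 min, Quanta→Machine M2 117 min) adds 43.

Minimum total: 360 min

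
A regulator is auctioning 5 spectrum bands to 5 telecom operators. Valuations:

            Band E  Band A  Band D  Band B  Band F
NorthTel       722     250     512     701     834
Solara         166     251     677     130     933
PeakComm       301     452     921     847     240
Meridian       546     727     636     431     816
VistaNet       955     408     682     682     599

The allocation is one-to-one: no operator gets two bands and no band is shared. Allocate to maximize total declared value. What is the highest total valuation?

Optimal: NorthTel→Band B ($701M), Solara→Band F ($933M), PeakComm→Band D ($921M), Meridian→Band A ($727M), VistaNet→Band E ($955M) — total 701+933+921+727+955 = $4237M.
Next-best assignment: NorthTel→Band F, Solara→Band D, PeakComm→Band B, Meridian→Band A, VistaNet→Band E = $4040M.
Swapping Meridian↔Solara (Meridian→Band F $816M, Solara→Band A $251M) loses 593.

Max total: $4237M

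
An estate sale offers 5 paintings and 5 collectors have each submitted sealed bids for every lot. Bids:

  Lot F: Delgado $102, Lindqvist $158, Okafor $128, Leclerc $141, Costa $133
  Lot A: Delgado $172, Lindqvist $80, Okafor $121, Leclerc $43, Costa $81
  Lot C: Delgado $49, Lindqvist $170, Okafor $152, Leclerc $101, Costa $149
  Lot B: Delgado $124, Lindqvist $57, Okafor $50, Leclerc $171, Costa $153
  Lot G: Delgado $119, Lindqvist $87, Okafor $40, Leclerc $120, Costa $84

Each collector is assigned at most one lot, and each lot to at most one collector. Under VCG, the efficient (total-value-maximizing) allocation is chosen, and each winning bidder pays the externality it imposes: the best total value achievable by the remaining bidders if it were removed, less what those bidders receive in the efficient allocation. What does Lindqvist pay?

Efficient allocation: Delgado→Lot A ($172), Lindqvist→Lot F ($158), Okafor→Lot C ($152), Leclerc→Lot G ($120), Costa→Lot B ($153); total welfare W = $755.
Lindqvist receives Lot F at value $158, so the others get W − 158 = $597.
Without Lindqvist: best allocation of the remaining 4 bidders over all 5 lots is Delgado→Lot A ($172), Okafor→Lot C ($152), Leclerc→Lot B ($171), Costa→Lot F ($133), total $628.
VCG payment = (others' best without Lindqvist) − (others' welfare with Lindqvist) = 628 − 597 = $31.

Lindqvist pays $31.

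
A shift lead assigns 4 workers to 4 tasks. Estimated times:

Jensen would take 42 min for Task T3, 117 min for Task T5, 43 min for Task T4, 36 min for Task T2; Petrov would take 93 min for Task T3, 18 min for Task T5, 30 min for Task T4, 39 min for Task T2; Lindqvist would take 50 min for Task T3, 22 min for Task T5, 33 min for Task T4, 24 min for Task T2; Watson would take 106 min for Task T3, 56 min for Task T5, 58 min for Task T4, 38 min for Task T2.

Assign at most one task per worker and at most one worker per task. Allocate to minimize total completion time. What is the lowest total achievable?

Minimum total: 131 min

This is a one-to-one assignment (minimum-cost bipartite matching).
Optimal: Jensen→Task T3 (42 min), Petrov→Task T5 (18 min), Lindqvist→Task T4 (33 min), Watson→Task T2 (38 min) — total 42+18+33+38 = 131 min.
Min-entry greedy (repeatedly take the single cheapest remaining cell) gives 142 min, worse by 11.
Next-best assignment: Jensen→Task T3, Petrov→Task T4, Lindqvist→Task T5, Watson→Task T2 = 132 min.
Checked against all permutations: 131 min is optimal.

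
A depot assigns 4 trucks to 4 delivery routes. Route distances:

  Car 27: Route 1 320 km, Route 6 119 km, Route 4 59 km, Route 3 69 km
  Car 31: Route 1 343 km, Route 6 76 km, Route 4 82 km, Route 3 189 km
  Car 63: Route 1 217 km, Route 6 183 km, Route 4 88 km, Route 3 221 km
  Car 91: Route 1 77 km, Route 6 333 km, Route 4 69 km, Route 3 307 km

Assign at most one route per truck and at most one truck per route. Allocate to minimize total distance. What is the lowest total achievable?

Min total: 310 km

This is a one-to-one assignment (minimum-cost bipartite matching).
Optimal: Car 27→Route 3 (69 km), Car 31→Route 6 (76 km), Car 63→Route 4 (88 km), Car 91→Route 1 (77 km) — total 69+76+88+77 = 310 km.
Row-greedy (each truck in turn takes its cheapest remaining route) gives 659 km, worse by 349.
Checked against all permutations: 310 km is optimal.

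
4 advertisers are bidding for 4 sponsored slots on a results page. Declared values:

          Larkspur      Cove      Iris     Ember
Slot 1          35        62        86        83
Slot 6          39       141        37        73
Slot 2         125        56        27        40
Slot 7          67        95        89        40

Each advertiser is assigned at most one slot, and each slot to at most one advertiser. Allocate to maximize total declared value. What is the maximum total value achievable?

Max total: $438

Optimal: Larkspur→Slot 2 ($125), Cove→Slot 6 ($141), Iris→Slot 7 ($89), Ember→Slot 1 ($83) — total 125+141+89+83 = $438.
Column-greedy (each slot in turn goes to its best remaining advertiser) gives $392, worse by 46.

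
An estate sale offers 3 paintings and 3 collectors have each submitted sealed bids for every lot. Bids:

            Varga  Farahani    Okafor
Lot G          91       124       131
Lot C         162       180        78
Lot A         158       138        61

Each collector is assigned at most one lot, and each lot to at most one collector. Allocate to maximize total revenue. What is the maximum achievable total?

Max total: $469

This is a one-to-one assignment (maximum-weight bipartite matching).
Optimal: Varga→Lot A ($158), Farahani→Lot C ($180), Okafor→Lot G ($131) — total 158+180+131 = $469.
Row-greedy (each collector in turn takes its best remaining lot) gives $431, worse by 38.
Swapping Varga↔Farahani (Varga→Lot C $162, Farahani→Lot A $138) loses 38.
No other one-to-one assignment exceeds $469.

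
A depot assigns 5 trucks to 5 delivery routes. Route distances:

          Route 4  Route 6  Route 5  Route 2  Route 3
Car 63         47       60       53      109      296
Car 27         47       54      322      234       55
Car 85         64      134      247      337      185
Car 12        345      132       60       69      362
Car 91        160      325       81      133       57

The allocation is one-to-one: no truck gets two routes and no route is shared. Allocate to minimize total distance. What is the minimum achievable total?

Optimal: Car 63→Route 5 (53 km), Car 27→Route 6 (54 km), Car 85→Route 4 (64 km), Car 12→Route 2 (69 km), Car 91→Route 3 (57 km) — total 53+54+64+69+57 = 297 km.
Column-greedy (each route in turn goes to its cheapest remaining truck) gives 479 km, worse by 182.
Every other assignment is strictly worse.

Min total: 297 km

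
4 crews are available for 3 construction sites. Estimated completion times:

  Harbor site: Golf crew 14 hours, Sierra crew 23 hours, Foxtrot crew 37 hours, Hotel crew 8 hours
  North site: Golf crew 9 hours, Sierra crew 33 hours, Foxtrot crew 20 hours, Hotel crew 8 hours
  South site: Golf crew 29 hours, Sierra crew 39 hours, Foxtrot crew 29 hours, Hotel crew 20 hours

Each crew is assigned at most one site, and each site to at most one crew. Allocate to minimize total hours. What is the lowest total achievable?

Treat this as an assignment problem: match each crew to one site.
Optimal: Hotel crew→Harbor site (8 hours), Golf crew→North site (9 hours), Foxtrot crew→South site (29 hours) — total 8+9+29 = 46 hours.
Row-greedy (each crew in turn takes its cheapest remaining site) gives 61 hours, worse by 15.
Next-best assignment: Golf crew→Harbor site, Hotel crew→North site, Foxtrot crew→South site = 51 hours.

Minimum total: 46 hours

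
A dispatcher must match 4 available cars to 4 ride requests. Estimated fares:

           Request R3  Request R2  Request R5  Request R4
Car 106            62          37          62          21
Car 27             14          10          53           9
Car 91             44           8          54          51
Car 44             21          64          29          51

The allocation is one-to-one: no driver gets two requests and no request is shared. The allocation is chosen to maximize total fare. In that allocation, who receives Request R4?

This is the linear assignment problem.
Optimal: Car 106→Request R3 ($62), Car 27→Request R5 ($53), Car 91→Request R4 ($51), Car 44→Request R2 ($64) — total 62+53+51+64 = $230.
Column-greedy (each request in turn goes to its best remaining driver) gives $189, worse by 41.
Car 91's own top request is Request R5 ($54), but forcing Car 91→Request R5 and reassigning the rest optimally gives only $189 — worse by 41.

Car 91 receives Request R4.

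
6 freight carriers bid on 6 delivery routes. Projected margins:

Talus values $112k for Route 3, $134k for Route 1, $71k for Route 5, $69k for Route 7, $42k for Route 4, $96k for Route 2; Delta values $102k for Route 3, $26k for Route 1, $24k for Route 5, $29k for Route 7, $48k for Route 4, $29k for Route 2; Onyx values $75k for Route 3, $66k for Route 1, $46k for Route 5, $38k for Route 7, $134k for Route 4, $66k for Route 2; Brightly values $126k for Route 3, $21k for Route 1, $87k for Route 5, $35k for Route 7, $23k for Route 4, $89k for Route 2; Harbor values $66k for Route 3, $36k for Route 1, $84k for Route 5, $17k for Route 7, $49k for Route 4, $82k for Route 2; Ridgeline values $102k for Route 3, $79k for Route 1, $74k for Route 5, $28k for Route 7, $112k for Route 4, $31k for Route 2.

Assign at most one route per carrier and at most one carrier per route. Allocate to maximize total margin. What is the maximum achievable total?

Maximum total: $579k

Treat this as an assignment problem: match each carrier to one route.
Optimal: Talus→Route 1 ($134k), Delta→Route 7 ($29k), Onyx→Route 4 ($134k), Brightly→Route 3 ($126k), Harbor→Route 2 ($82k), Ridgeline→Route 5 ($74k) — total 134+29+134+126+82+74 = $579k.
Next-best assignment: Talus→Route 1, Delta→Route 7, Onyx→Route 4, Brightly→Route 2, Harbor→Route 5, Ridgeline→Route 3 = $572k.
No other one-to-one assignment exceeds $579k.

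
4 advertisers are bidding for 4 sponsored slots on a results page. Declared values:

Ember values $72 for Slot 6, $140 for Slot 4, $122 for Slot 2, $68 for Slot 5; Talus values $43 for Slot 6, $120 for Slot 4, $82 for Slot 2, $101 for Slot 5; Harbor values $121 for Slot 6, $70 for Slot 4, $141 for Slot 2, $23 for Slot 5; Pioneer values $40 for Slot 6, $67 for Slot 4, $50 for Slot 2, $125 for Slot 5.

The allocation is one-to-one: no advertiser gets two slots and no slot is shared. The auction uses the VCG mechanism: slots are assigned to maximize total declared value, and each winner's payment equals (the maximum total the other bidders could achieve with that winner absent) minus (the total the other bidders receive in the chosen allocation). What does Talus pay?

Efficient allocation: Ember→Slot 2 ($122), Talus→Slot 4 ($120), Harbor→Slot 6 ($121), Pioneer→Slot 5 ($125); total welfare W = $488.
Talus receives Slot 4 at value $120, so the others get W − 120 = $368.
Without Talus: best allocation of the remaining 3 bidders over all 4 slots is Ember→Slot 4 ($140), Harbor→Slot 2 ($141), Pioneer→Slot 5 ($125), total $406.
VCG payment = (others' best without Talus) − (others' welfare with Talus) = 406 − 368 = $38.

Talus pays $38.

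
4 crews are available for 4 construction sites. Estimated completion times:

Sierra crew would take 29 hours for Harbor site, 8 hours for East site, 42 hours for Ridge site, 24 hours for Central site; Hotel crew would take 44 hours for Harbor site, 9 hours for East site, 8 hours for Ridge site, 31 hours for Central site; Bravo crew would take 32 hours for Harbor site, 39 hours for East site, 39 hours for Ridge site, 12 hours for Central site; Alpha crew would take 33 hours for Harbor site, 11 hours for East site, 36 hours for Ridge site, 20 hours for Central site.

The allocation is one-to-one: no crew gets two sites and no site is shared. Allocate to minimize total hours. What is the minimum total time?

Minimum total: 60 hours

Optimal: Sierra crew→Harbor site (29 hours), Hotel crew→Ridge site (8 hours), Bravo crew→Central site (12 hours), Alpha crew→East site (11 hours) — total 29+8+12+11 = 60 hours.
Min-entry greedy (repeatedly take the single cheapest remaining cell) gives 61 hours, worse by 1.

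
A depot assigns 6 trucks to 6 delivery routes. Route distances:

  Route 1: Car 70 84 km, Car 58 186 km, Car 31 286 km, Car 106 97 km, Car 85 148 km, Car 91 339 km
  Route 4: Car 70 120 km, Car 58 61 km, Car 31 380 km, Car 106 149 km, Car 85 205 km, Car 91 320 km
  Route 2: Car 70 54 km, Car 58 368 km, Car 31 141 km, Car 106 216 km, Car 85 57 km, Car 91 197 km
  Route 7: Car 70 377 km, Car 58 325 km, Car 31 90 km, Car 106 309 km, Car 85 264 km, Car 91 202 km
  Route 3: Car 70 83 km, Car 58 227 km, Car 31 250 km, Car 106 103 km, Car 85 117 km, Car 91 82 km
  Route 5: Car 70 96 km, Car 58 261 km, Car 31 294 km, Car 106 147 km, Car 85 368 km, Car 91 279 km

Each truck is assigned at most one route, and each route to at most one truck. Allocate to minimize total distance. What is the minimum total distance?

This is a one-to-one assignment (minimum-cost bipartite matching).
Optimal: Car 70→Route 5 (96 km), Car 58→Route 4 (61 km), Car 31→Route 7 (90 km), Car 106→Route 1 (97 km), Car 85→Route 2 (57 km), Car 91→Route 3 (82 km) — total 96+61+90+97+57+82 = 483 km.
Min-entry greedy (repeatedly take the single cheapest remaining cell) gives 752 km, worse by 269.
Checked against all permutations: 483 km is optimal.

Min total: 483 km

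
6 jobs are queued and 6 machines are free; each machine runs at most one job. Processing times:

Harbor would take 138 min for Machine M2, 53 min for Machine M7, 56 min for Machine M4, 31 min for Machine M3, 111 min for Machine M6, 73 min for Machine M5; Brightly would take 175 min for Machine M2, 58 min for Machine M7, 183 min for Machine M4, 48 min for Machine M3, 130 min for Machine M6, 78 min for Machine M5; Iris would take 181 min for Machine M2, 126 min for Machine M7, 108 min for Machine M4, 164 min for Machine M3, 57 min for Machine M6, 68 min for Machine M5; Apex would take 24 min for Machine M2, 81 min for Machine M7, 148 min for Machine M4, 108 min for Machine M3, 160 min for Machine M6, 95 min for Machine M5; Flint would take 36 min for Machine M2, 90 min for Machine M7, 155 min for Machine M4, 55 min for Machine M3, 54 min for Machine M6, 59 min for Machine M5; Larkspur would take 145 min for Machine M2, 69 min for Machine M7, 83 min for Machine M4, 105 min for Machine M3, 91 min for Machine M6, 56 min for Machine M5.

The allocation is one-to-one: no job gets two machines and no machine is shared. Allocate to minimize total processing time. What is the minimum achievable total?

Minimum total: 306 min

This is the linear assignment problem.
Optimal: Harbor→Machine M4 (56 min), Brightly→Machine M7 (58 min), Iris→Machine M6 (57 min), Apex→Machine M2 (24 min), Flint→Machine M3 (55 min), Larkspur→Machine M5 (56 min) — total 56+58+57+24+55+56 = 306 min.
Min-entry greedy (repeatedly take the single cheapest remaining cell) gives 331 min, worse by 25.
Swapping Apex↔Iris (Apex→Machine M6 160 min, Iris→Machine M2 181 min) adds 260.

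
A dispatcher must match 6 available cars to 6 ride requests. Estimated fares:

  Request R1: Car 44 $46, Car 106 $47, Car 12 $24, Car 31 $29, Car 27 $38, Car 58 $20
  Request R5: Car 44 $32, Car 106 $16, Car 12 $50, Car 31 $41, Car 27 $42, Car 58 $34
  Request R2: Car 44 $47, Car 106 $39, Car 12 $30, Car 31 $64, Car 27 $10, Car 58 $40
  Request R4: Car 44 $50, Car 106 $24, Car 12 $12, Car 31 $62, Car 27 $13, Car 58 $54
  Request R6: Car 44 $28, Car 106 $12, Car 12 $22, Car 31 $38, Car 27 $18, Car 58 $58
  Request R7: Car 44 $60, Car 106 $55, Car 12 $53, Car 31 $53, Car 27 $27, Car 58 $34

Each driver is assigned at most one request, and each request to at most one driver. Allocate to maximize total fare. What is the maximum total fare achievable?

Maximum total: $315

Optimal: Car 44→Request R4 ($50), Car 106→Request R7 ($55), Car 12→Request R5 ($50), Car 31→Request R2 ($64), Car 27→Request R1 ($38), Car 58→Request R6 ($58) — total 50+55+50+64+38+58 = $315.
Column-greedy (each request in turn goes to its best remaining driver) gives $270, worse by 45.
No other one-to-one assignment exceeds $315.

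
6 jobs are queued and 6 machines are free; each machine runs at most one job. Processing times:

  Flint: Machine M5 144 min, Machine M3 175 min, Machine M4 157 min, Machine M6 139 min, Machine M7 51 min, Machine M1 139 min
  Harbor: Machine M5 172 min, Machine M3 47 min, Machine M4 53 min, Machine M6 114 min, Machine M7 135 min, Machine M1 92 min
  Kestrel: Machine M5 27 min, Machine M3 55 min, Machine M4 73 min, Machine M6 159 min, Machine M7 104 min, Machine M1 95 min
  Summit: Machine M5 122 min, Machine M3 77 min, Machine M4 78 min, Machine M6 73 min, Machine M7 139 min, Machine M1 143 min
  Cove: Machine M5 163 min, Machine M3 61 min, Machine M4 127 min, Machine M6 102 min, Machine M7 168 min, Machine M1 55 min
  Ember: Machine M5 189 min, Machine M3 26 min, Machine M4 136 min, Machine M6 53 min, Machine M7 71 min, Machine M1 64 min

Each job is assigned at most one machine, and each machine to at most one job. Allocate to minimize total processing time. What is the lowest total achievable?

Min total: 285 min

Optimal: Flint→Machine M7 (51 min), Harbor→Machine M4 (53 min), Kestrel→Machine M5 (27 min), Summit→Machine M6 (73 min), Cove→Machine M1 (55 min), Ember→Machine M3 (26 min) — total 51+53+27+73+55+26 = 285 min.
Checked against all permutations: 285 min is optimal.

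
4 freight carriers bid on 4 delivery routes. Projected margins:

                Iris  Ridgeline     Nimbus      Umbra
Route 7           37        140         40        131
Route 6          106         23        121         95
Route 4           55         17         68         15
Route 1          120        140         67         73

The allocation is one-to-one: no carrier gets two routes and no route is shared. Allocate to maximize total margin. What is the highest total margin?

Maximum total: $447k

This is a one-to-one assignment (maximum-weight bipartite matching).
Optimal: Iris→Route 4 ($55k), Ridgeline→Route 1 ($140k), Nimbus→Route 6 ($121k), Umbra→Route 7 ($131k) — total 55+140+121+131 = $447k.
Max-entry greedy (repeatedly take the single best remaining cell) gives $396k, worse by 51.
Next-best assignment: Iris→Route 6, Ridgeline→Route 1, Nimbus→Route 4, Umbra→Route 7 = $445k.
Swapping Iris↔Umbra (Iris→Route 7 $37k, Umbra→Route 4 $15k) loses 134.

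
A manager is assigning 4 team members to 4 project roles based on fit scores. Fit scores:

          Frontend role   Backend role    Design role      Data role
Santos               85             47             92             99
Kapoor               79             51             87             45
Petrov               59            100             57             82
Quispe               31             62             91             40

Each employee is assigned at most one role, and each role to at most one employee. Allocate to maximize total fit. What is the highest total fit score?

This is a one-to-one assignment (maximum-weight bipartite matching).
Optimal: Santos→Data role (99 pts), Kapoor→Frontend role (79 pts), Petrov→Backend role (100 pts), Quispe→Design role (91 pts) — total 99+79+100+91 = 369 pts.
Next-best assignment: Santos→Frontend role, Kapoor→Data role, Petrov→Backend role, Quispe→Design role = 321 pts.

Maximum total: 369 pts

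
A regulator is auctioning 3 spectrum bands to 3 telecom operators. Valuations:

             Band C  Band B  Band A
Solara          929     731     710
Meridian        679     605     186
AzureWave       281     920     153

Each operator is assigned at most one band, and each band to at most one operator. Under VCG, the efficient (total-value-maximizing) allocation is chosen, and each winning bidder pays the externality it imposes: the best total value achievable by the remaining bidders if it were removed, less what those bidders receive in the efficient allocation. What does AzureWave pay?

AzureWave pays $145M.

Efficient allocation: Solara→Band A ($710M), Meridian→Band C ($679M), AzureWave→Band B ($920M); total welfare W = $2309M.
AzureWave receives Band B at value $920M, so the others get W − 920 = $1389M.
Without AzureWave: best allocation of the remaining 2 bidders over all 3 bands is Solara→Band C ($929M), Meridian→Band B ($605M), total $1534M.
VCG payment = (others' best without AzureWave) − (others' welfare with AzureWave) = 1534 − 1389 = $145M.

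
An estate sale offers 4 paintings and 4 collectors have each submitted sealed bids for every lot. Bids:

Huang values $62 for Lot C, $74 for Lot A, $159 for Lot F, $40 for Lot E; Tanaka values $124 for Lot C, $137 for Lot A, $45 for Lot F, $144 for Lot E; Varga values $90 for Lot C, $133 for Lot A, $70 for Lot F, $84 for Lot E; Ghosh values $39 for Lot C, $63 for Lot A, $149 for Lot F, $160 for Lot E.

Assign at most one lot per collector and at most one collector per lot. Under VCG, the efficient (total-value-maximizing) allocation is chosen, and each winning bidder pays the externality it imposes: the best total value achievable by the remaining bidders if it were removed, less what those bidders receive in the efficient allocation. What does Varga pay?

Varga pays $13.

Efficient allocation: Huang→Lot F ($159), Tanaka→Lot C ($124), Varga→Lot A ($133), Ghosh→Lot E ($160); total welfare W = $576.
Varga receives Lot A at value $133, so the others get W − 133 = $443.
Without Varga: best allocation of the remaining 3 bidders over all 4 lots is Huang→Lot F ($159), Tanaka→Lot A ($137), Ghosh→Lot E ($160), total $456.
VCG payment = (others' best without Varga) − (others' welfare with Varga) = 456 − 443 = $13.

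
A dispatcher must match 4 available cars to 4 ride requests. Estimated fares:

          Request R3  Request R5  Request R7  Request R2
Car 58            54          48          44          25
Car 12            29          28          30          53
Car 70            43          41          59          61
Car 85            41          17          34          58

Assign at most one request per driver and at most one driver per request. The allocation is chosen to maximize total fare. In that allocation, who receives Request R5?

Car 58 receives Request R5.

Optimal: Car 58→Request R5 ($48), Car 12→Request R2 ($53), Car 70→Request R7 ($59), Car 85→Request R3 ($41) — total 48+53+59+41 = $201.
Column-greedy (each request in turn goes to its best remaining driver) gives $182, worse by 19.
Checked against all permutations: $201 is optimal.
Car 58's own top request is Request R3 ($54), but forcing Car 58→Request R3 and reassigning the rest optimally gives only $199 — worse by 2.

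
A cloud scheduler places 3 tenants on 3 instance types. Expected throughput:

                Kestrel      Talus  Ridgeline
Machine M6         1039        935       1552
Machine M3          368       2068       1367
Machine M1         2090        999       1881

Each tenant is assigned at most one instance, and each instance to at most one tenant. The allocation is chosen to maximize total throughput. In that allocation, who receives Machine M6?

Optimal: Kestrel→Machine M1 (2090 ops/s), Talus→Machine M3 (2068 ops/s), Ridgeline→Machine M6 (1552 ops/s) — total 2090+2068+1552 = 5710 ops/s.
Swapping Talus↔Ridgeline (Talus→Machine M6 935 ops/s, Ridgeline→Machine M3 1367 ops/s) loses 1318.
Ridgeline's own top instance is Machine M1 (1881 ops/s), but forcing Ridgeline→Machine M1 and reassigning the rest optimally gives only 4988 ops/s — worse by 722.

Ridgeline receives Machine M6.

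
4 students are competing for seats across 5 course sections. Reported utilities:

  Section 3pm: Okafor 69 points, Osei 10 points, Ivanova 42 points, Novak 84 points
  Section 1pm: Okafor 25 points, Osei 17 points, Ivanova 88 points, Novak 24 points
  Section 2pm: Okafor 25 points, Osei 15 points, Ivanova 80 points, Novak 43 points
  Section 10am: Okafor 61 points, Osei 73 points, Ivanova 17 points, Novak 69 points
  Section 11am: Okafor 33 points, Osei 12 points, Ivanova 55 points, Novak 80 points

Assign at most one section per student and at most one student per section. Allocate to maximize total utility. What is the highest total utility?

Maximum total: 310 points

This is the linear assignment problem.
Optimal: Okafor→Section 3pm (69 points), Osei→Section 10am (73 points), Ivanova→Section 1pm (88 points), Novak→Section 11am (80 points) — total 69+73+88+80 = 310 points.
Column-greedy (each section in turn goes to its best remaining student) gives 270 points, worse by 40.
Swapping Ivanova↔Okafor (Ivanova→Section 3pm 42 points, Okafor→Section 1pm 25 points) loses 90.
Checked against all permutations: 310 points is optimal.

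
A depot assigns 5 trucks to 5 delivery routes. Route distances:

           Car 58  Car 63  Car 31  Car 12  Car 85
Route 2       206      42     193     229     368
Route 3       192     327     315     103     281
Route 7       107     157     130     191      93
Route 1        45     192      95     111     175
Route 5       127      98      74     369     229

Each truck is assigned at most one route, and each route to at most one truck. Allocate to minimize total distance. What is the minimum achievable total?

This is the linear assignment problem.
Optimal: Car 58→Route 1 (45 km), Car 63→Route 2 (42 km), Car 31→Route 5 (74 km), Car 12→Route 3 (103 km), Car 85→Route 7 (93 km) — total 45+42+74+103+93 = 357 km.
Next-best assignment: Car 58→Route 5, Car 63→Route 2, Car 31→Route 1, Car 12→Route 3, Car 85→Route 7 = 460 km.
Every other assignment is strictly worse.

Minimum total: 357 km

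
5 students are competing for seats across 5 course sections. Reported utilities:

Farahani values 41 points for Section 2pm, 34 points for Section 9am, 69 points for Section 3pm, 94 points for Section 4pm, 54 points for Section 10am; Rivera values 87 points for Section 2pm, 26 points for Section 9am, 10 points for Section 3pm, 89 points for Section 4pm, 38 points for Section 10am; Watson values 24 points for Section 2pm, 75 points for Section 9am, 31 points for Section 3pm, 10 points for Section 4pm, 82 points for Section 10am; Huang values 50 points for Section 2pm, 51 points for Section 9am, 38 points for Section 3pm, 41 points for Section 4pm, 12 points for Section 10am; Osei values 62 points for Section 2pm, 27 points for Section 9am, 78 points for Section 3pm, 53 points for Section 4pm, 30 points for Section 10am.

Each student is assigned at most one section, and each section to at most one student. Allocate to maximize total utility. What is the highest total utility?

Optimal: Farahani→Section 4pm (94 points), Rivera→Section 2pm (87 points), Watson→Section 10am (82 points), Huang→Section 9am (51 points), Osei→Section 3pm (78 points) — total 94+87+82+51+78 = 392 points.
Column-greedy (each section in turn goes to its best remaining student) gives 346 points, worse by 46.
Next-best assignment: Farahani→Section 3pm, Rivera→Section 4pm, Watson→Section 10am, Huang→Section 9am, Osei→Section 2pm = 353 points.
Swapping Osei↔Rivera (Osei→Section 2pm 62 points, Rivera→Section 3pm 10 points) loses 93.

Max total: 392 points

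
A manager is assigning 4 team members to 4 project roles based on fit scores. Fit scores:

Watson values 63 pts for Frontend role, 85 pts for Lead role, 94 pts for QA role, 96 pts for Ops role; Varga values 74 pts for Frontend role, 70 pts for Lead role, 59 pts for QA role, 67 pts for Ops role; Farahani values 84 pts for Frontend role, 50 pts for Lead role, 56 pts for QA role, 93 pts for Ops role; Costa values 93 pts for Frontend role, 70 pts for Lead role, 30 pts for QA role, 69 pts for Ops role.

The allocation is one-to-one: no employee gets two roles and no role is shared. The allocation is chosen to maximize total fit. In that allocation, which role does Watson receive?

Treat this as an assignment problem: match each employee to one role.
Optimal: Watson→QA role (94 pts), Varga→Lead role (70 pts), Farahani→Ops role (93 pts), Costa→Frontend role (93 pts) — total 94+70+93+93 = 350 pts.
Max-entry greedy (repeatedly take the single best remaining cell) gives 315 pts, worse by 35.
Next-best assignment: Watson→QA role, Varga→Frontend role, Farahani→Ops role, Costa→Lead role = 331 pts.
Checked against all permutations: 350 pts is optimal.
Watson's own top role is Ops role (96 pts), but forcing Watson→Ops role and reassigning the rest optimally gives only 315 pts — worse by 35.

Watson receives QA role.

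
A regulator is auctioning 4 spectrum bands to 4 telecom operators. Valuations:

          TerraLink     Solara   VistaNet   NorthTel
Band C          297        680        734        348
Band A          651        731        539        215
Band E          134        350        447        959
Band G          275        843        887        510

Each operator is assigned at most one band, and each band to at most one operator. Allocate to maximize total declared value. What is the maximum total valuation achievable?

This is a one-to-one assignment (maximum-weight bipartite matching).
Optimal: TerraLink→Band A ($651M), Solara→Band G ($843M), VistaNet→Band C ($734M), NorthTel→Band E ($959M) — total 651+843+734+959 = $3187M.
Max-entry greedy (repeatedly take the single best remaining cell) gives $2874M, worse by 313.
Every other assignment is strictly worse.

Maximum total: $3187M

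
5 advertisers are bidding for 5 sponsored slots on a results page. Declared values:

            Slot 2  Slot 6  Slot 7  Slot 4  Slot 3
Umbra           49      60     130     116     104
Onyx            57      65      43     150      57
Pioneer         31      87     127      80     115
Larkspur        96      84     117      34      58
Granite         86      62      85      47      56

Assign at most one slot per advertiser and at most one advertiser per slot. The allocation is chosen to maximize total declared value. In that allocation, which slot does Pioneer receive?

Pioneer receives Slot 3.

Optimal: Umbra→Slot 7 ($130), Onyx→Slot 4 ($150), Pioneer→Slot 3 ($115), Larkspur→Slot 6 ($84), Granite→Slot 2 ($86) — total 130+150+115+84+86 = $565.
Row-greedy (each advertiser in turn takes its best remaining slot) gives $553, worse by 12.
Swapping Umbra↔Pioneer (Umbra→Slot 3 $104, Pioneer→Slot 7 $127) loses 14.
Pioneer's own top slot is Slot 7 ($127), but forcing Pioneer→Slot 7 and reassigning the rest optimally gives only $551 — worse by 14.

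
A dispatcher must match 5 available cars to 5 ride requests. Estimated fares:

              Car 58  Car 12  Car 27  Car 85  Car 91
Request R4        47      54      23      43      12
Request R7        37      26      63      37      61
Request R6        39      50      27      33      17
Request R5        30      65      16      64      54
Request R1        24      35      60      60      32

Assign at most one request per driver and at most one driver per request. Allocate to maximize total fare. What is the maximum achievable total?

Optimal: Car 58→Request R4 ($47), Car 12→Request R6 ($50), Car 27→Request R1 ($60), Car 85→Request R5 ($64), Car 91→Request R7 ($61) — total 47+50+60+64+61 = $282.
No other one-to-one assignment exceeds $282.

Max total: $282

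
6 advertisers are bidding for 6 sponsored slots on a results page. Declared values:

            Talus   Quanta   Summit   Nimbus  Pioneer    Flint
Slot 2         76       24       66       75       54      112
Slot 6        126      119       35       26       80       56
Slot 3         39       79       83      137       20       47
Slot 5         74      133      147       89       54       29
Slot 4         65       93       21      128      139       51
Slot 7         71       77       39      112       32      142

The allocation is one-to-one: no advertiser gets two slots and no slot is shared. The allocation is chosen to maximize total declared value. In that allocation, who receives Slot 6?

This is the linear assignment problem.
Optimal: Talus→Slot 2 ($76), Quanta→Slot 6 ($119), Summit→Slot 5 ($147), Nimbus→Slot 3 ($137), Pioneer→Slot 4 ($139), Flint→Slot 7 ($142) — total 76+119+147+137+139+142 = $760.
Row-greedy (each advertiser in turn takes its best remaining slot) gives $666, worse by 94.
Quanta's own top slot is Slot 5 ($133), but forcing Quanta→Slot 5 and reassigning the rest optimally gives only $743 — worse by 17.

Quanta receives Slot 6.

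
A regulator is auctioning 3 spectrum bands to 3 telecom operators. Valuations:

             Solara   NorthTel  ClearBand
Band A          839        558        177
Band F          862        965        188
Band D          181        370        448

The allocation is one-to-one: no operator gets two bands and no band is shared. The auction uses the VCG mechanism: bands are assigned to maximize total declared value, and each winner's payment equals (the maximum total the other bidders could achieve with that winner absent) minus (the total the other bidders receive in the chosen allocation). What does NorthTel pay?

Efficient allocation: Solara→Band A ($839M), NorthTel→Band F ($965M), ClearBand→Band D ($448M); total welfare W = $2252M.
NorthTel receives Band F at value $965M, so the others get W − 965 = $1287M.
Without NorthTel: best allocation of the remaining 2 bidders over all 3 bands is Solara→Band F ($862M), ClearBand→Band D ($448M), total $1310M.
VCG payment = (others' best without NorthTel) − (others' welfare with NorthTel) = 1310 − 1287 = $23M.

NorthTel pays $23M.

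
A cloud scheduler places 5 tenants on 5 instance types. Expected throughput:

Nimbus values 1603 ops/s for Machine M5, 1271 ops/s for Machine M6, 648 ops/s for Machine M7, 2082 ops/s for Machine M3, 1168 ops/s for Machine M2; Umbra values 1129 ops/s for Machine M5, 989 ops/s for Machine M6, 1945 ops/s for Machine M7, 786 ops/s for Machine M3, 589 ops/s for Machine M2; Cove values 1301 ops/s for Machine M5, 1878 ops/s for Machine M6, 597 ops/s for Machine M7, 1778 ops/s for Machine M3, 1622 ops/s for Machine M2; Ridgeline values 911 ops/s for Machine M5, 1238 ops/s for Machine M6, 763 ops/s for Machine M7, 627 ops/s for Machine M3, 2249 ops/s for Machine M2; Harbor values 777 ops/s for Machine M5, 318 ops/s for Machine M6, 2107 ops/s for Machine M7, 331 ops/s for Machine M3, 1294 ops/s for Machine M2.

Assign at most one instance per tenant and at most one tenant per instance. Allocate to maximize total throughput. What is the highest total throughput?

Maximum total: 9445 ops/s

This is a one-to-one assignment (maximum-weight bipartite matching).
Optimal: Nimbus→Machine M3 (2082 ops/s), Umbra→Machine M5 (1129 ops/s), Cove→Machine M6 (1878 ops/s), Ridgeline→Machine M2 (2249 ops/s), Harbor→Machine M7 (2107 ops/s) — total 2082+1129+1878+2249+2107 = 9445 ops/s.
Every other assignment is strictly worse.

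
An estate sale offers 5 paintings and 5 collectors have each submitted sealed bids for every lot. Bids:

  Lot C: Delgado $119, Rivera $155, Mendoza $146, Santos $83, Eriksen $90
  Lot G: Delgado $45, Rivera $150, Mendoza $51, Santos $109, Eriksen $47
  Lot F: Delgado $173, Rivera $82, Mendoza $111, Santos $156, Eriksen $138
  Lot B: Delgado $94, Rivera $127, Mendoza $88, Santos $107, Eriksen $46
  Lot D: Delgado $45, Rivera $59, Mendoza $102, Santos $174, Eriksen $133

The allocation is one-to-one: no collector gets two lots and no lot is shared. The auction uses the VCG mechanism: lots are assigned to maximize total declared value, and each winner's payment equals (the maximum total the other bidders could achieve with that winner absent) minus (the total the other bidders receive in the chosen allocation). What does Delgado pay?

Delgado pays $72.

Efficient allocation: Delgado→Lot F ($173), Rivera→Lot G ($150), Mendoza→Lot C ($146), Santos→Lot B ($107), Eriksen→Lot D ($133); total welfare W = $709.
Delgado receives Lot F at value $173, so the others get W − 173 = $536.
Without Delgado: best allocation of the remaining 4 bidders over all 5 lots is Rivera→Lot G ($150), Mendoza→Lot C ($146), Santos→Lot D ($174), Eriksen→Lot F ($138), total $608.
VCG payment = (others' best without Delgado) − (others' welfare with Delgado) = 608 − 536 = $72.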